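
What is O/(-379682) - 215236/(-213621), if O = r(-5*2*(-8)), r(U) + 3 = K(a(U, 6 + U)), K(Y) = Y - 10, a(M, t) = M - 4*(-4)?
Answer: 81703504409/81108048522 ≈ 1.0073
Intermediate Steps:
a(M, t) = 16 + M (a(M, t) = M + 16 = 16 + M)
K(Y) = -10 + Y
r(U) = 3 + U (r(U) = -3 + (-10 + (16 + U)) = -3 + (6 + U) = 3 + U)
O = 83 (O = 3 - 5*2*(-8) = 3 - 10*(-8) = 3 + 80 = 83)
O/(-379682) - 215236/(-213621) = 83/(-379682) - 215236/(-213621) = 83*(-1/379682) - 215236*(-1/213621) = -83/379682 + 215236/213621 = 81703504409/81108048522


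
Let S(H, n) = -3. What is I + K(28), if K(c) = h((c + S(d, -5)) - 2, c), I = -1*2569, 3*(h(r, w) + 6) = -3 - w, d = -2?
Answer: -7756/3 ≈ -2585.3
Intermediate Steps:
h(r, w) = -7 - w/3 (h(r, w) = -6 + (-3 - w)/3 = -6 + (-1 - w/3) = -7 - w/3)
I = -2569
K(c) = -7 - c/3
I + K(28) = -2569 + (-7 - ⅓*28) = -2569 + (-7 - 28/3) = -2569 - 49/3 = -7756/3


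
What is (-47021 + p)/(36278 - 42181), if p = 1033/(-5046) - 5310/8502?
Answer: 336214637293/42207524346 ≈ 7.9658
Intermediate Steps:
p = -5929471/7150182 (p = 1033*(-1/5046) - 5310*1/8502 = -1033/5046 - 885/1417 = -5929471/7150182 ≈ -0.82928)
(-47021 + p)/(36278 - 42181) = (-47021 - 5929471/7150182)/(36278 - 42181) = -336214637293/7150182/(-5903) = -336214637293/7150182*(-1/5903) = 336214637293/42207524346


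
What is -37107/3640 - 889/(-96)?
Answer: -5827/6240 ≈ -0.93381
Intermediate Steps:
-37107/3640 - 889/(-96) = -37107*1/3640 - 889*(-1/96) = -5301/520 + 889/96 = -5827/6240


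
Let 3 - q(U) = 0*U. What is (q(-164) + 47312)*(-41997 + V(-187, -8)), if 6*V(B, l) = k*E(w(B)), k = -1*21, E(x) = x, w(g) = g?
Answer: -3912240775/2 ≈ -1.9561e+9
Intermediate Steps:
q(U) = 3 (q(U) = 3 - 0*U = 3 - 1*0 = 3 + 0 = 3)
k = -21
V(B, l) = -7*B/2 (V(B, l) = (-21*B)/6 = -7*B/2)
(q(-164) + 47312)*(-41997 + V(-187, -8)) = (3 + 47312)*(-41997 - 7/2*(-187)) = 47315*(-41997 + 1309/2) = 47315*(-82685/2) = -3912240775/2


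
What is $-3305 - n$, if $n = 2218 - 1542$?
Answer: $-3981$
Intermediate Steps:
$n = 676$
$-3305 - n = -3305 - 676 = -3981$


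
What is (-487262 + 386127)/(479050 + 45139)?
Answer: -101135/524189 ≈ -0.19294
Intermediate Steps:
(-487262 + 386127)/(479050 + 45139) = -101135/524189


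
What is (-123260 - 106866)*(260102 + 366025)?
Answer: -144088102002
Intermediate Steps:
(-123260 - 106866)*(260102 + 366025) = -230126*626127 = -144088102002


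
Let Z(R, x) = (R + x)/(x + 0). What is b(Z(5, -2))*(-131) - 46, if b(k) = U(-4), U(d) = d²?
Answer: -2142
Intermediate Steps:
Z(R, x) = (R + x)/x
b(k) = 16 (b(k) = (-4)² = 16)
b(Z(5, -2))*(-131) - 46 = 16*(-131) - 46 = -2096 - 46 = -2142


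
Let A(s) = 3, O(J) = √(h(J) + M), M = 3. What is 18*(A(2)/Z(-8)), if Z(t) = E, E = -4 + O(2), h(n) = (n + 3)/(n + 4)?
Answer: -1296/73 - 54*√138/73 ≈ -26.443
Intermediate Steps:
h(n) = (3 + n)/(4 + n)
O(J) = √(3 + (3 + J)/(4 + J)) (O(J) = √((3 + J)/(4 + J) + 3) = √(3 + (3 + J)/(4 + J)))
E = -4 + √138/6 (E = -4 + √((15 + 4*2)/(4 + 2)) = -4 + √((15 + 8)/6) = -4 + √((⅙)*23) = -4 + √(23/6) = -4 + √138/6 ≈ -2.0421)
Z(t) = -4 + √138/6
18*(A(2)/Z(-8)) = 18*(3/(-4 + √138/6)) = 54/(-4 + √138/6)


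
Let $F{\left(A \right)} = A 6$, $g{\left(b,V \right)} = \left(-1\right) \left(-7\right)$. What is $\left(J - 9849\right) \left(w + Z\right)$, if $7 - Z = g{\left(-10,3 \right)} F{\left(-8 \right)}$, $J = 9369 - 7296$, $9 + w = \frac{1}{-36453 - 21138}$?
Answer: $- \frac{615532576}{237} \approx -2.5972 \cdot 10^{6}$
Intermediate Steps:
$w = - \frac{518320}{57591}$ ($w = -9 + \frac{1}{-36453 - 21138} = -9 + \frac{1}{-57591} = -9 - \frac{1}{57591} = - \frac{518320}{57591} \approx -9.0$)
$g{\left(b,V \right)} = 7$
$J = 2073$ ($J = 9369 - 7296 = 2073$)
$F{\left(A \right)} = 6 A$
$Z = 343$ ($Z = 7 - 7 \cdot 6 \left(-8\right) = 7 - 7 \left(-48\right) = 7 - -336 = 7 + 336 = 343$)
$\left(J - 9849\right) \left(w + Z\right) = \left(2073 - 9849\right) \left(- \frac{518320}{57591} + 343\right) = \left(-7776\right) \frac{19235393}{57591} = - \frac{615532576}{237}$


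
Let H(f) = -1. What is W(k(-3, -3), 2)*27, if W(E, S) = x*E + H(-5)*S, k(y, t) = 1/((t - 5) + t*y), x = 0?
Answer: -54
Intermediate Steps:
k(y, t) = 1/(-5 + t + t*y) (k(y, t) = 1/((-5 + t) + t*y) = 1/(-5 + t + t*y))
W(E, S) = -S (W(E, S) = 0*E - S = 0 - S = -S)
W(k(-3, -3), 2)*27 = -1*2*27 = -2*27 = -54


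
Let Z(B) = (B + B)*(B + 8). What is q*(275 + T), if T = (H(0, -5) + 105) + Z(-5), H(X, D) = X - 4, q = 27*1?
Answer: 9342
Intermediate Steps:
Z(B) = 2*B*(8 + B) (Z(B) = (2*B)*(8 + B) = 2*B*(8 + B))
q = 27
H(X, D) = -4 + X
T = 71 (T = ((-4 + 0) + 105) + 2*(-5)*(8 - 5) = (-4 + 105) + 2*(-5)*3 = 101 - 30 = 71)
q*(275 + T) = 27*(275 + 71) = 27*346 = 9342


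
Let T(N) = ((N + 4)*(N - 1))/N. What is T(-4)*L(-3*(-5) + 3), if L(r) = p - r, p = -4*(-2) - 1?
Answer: 0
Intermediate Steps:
p = 7 (p = 8 - 1 = 7)
L(r) = 7 - r
T(N) = (-1 + N)*(4 + N)/N (T(N) = ((4 + N)*(-1 + N))/N = ((-1 + N)*(4 + N))/N = (-1 + N)*(4 + N)/N)
T(-4)*L(-3*(-5) + 3) = (3 - 4 - 4/(-4))*(7 - (-3*(-5) + 3)) = (3 - 4 - 4*(-1/4))*(7 - (15 + 3)) = (3 - 4 + 1)*(7 - 1*18) = 0*(7 - 18) = 0*(-11) = 0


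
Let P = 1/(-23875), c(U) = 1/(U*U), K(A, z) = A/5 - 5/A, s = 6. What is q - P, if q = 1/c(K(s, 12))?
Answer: 115591/859500 ≈ 0.13449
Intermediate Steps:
K(A, z) = -5/A + A/5 (K(A, z) = A*(⅕) - 5/A = A/5 - 5/A = -5/A + A/5)
c(U) = U⁻²
P = -1/23875 ≈ -4.1885e-5
q = 121/900 (q = 1/((-5/6 + (⅕)*6)⁻²) = 1/((-5*⅙ + 6/5)⁻²) = 1/((-⅚ + 6/5)⁻²) = 1/((11/30)⁻²) = 1/(900/121) = 121/900 ≈ 0.13444)
q - P = 121/900 - 1*(-1/23875) = 121/900 + 1/23875 = 115591/859500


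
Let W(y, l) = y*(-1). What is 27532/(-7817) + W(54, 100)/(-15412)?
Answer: -211950533/60237802 ≈ -3.5186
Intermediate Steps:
W(y, l) = -y
27532/(-7817) + W(54, 100)/(-15412) = 27532/(-7817) - 1*54/(-15412) = 27532*(-1/7817) - 54*(-1/15412) = -27532/7817 + 27/7706 = -211950533/60237802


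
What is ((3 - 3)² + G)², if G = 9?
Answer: 81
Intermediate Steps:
((3 - 3)² + G)² = ((3 - 3)² + 9)² = (0² + 9)² = (0 + 9)² = 9² = 81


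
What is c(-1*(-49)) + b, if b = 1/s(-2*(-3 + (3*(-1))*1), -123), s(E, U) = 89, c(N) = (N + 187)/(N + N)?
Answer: 10551/4361 ≈ 2.4194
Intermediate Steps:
c(N) = (187 + N)/(2*N) (c(N) = (187 + N)/((2*N)) = (187 + N)*(1/(2*N)) = (187 + N)/(2*N))
b = 1/89 ≈ 0.011236
c(-1*(-49)) + b = (187 - 1*(-49))/(2*((-1*(-49)))) + 1/89 = (½)*(187 + 49)/49 + 1/89 = (½)*(1/49)*236 + 1/89 = 118/49 + 1/89 = 10551/4361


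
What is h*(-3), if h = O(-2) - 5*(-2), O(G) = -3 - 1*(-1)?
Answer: -24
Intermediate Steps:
O(G) = -2 (O(G) = -3 + 1 = -2)
h = 8 (h = -2 - 5*(-2) = -2 + 10 = 8)
h*(-3) = 8*(-3) = -24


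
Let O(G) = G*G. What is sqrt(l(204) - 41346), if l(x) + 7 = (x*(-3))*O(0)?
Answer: I*sqrt(41353) ≈ 203.35*I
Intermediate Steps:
O(G) = G**2
l(x) = -7 (l(x) = -7 + (x*(-3))*0**2 = -7 - 3*x*0 = -7 + 0 = -7)
sqrt(l(204) - 41346) = sqrt(-7 - 41346) = sqrt(-41353) = I*sqrt(41353)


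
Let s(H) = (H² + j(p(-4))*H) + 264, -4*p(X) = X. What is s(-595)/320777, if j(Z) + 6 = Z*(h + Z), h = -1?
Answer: 357859/320777 ≈ 1.1156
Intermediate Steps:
p(X) = -X/4
j(Z) = -6 + Z*(-1 + Z)
s(H) = 264 + H² - 6*H (s(H) = (H² + (-6 + (-¼*(-4))² - (-1)*(-4)/4)*H) + 264 = (H² + (-6 + 1² - 1*1)*H) + 264 = (H² + (-6 + 1 - 1)*H) + 264 = (H² - 6*H) + 264 = 264 + H² - 6*H)
s(-595)/320777 = (264 + (-595)² - 6*(-595))/320777 = (264 + 354025 + 3570)*(1/320777) = 357859*(1/320777) = 357859/320777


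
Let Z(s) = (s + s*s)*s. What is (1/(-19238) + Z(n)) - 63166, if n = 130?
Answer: 41375820691/19238 ≈ 2.1507e+6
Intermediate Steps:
Z(s) = s*(s + s²) (Z(s) = (s + s²)*s = s*(s + s²))
(1/(-19238) + Z(n)) - 63166 = (1/(-19238) + 130²*(1 + 130)) - 63166 = (-1/19238 + 16900*131) - 63166 = (-1/19238 + 2213900) - 63166 = 42591008199/19238 - 63166 = 41375820691/19238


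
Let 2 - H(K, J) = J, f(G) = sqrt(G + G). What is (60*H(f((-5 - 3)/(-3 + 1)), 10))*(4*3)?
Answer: -5760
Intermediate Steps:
f(G) = sqrt(2)*sqrt(G) (f(G) = sqrt(2*G) = sqrt(2)*sqrt(G))
H(K, J) = 2 - J
(60*H(f((-5 - 3)/(-3 + 1)), 10))*(4*3) = (60*(2 - 1*10))*(4*3) = (60*(2 - 10))*12 = (60*(-8))*12 = -480*12 = -5760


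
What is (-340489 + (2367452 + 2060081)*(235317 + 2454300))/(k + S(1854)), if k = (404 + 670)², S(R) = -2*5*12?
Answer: 2977091921093/288339 ≈ 1.0325e+7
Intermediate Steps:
S(R) = -120 (S(R) = -10*12 = -120)
k = 1153476 (k = 1074² = 1153476)
(-340489 + (2367452 + 2060081)*(235317 + 2454300))/(k + S(1854)) = (-340489 + (2367452 + 2060081)*(235317 + 2454300))/(1153476 - 120) = (-340489 + 4427533*2689617)/1153356 = (-340489 + 11908368024861)*(1/1153356) = 11908367684372*(1/1153356) = 2977091921093/288339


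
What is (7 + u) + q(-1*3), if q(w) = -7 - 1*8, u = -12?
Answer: -20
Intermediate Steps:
q(w) = -15 (q(w) = -7 - 8 = -15)
(7 + u) + q(-1*3) = (7 - 12) - 15 = -5 - 15 = -20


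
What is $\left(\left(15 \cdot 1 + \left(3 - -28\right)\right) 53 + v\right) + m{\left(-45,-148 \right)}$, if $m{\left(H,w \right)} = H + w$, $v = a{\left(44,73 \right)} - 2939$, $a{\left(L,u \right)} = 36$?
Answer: $-658$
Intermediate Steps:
$v = -2903$ ($v = 36 - 2939 = -2903$)
$\left(\left(15 \cdot 1 + \left(3 - -28\right)\right) 53 + v\right) + m{\left(-45,-148 \right)} = \left(\left(15 \cdot 1 + \left(3 - -28\right)\right) 53 - 2903\right) - 193 = \left(\left(15 + \left(3 + 28\right)\right) 53 - 2903\right) - 193 = \left(\left(15 + 31\right) 53 - 2903\right) - 193 = \left(46 \cdot 53 - 2903\right) - 193 = \left(2438 - 2903\right) - 193 = -465 - 193 = -658$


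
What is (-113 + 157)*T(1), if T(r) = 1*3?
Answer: 132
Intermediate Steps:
T(r) = 3
(-113 + 157)*T(1) = (-113 + 157)*3 = 44*3 = 132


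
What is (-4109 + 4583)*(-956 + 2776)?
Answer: 862680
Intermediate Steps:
(-4109 + 4583)*(-956 + 2776) = 474*1820 = 862680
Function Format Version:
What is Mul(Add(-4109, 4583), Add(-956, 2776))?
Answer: 862680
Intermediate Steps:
Mul(Add(-4109, 4583), Add(-956, 2776)) = Mul(474, 1820) = 862680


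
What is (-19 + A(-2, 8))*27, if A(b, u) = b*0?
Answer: -513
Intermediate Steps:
A(b, u) = 0
(-19 + A(-2, 8))*27 = (-19 + 0)*27 = -19*27 = -513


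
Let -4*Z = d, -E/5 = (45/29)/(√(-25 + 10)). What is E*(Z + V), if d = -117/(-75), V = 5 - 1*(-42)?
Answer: 13983*I*√15/580 ≈ 93.372*I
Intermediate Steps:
V = 47 (V = 5 + 42 = 47)
E = 15*I*√15/29 (E = -5*45/29/(√(-25 + 10)) = -5*45*(1/29)/(√(-15)) = -225/(29*(I*√15)) = -225*(-I*√15/15)/29 = -(-15)*I*√15/29 = 15*I*√15/29 ≈ 2.0033*I)
d = 39/25 (d = -117*(-1/75) = 39/25 ≈ 1.5600)
Z = -39/100 (Z = -¼*39/25 = -39/100 ≈ -0.39000)
E*(Z + V) = (15*I*√15/29)*(-39/100 + 47) = (15*I*√15/29)*(4661/100) = 13983*I*√15/580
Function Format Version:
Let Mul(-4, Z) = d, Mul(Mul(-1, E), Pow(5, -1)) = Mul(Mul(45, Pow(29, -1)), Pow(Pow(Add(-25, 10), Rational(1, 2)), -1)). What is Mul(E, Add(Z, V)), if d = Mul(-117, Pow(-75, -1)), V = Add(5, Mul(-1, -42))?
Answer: Mul(Rational(13983, 580), I, Pow(15, Rational(1, 2))) ≈ Mul(93.372, I)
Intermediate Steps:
V = 47 (V = Add(5, 42) = 47)
E = Mul(Rational(15, 29), I, Pow(15, Rational(1, 2))) (E = Mul(-5, Mul(Mul(45, Pow(29, -1)), Pow(Pow(Add(-25, 10), Rational(1, 2)), -1))) = Mul(-5, Mul(Mul(45, Rational(1, 29)), Pow(Pow(-15, Rational(1, 2)), -1))) = Mul(-5, Mul(Rational(45, 29), Pow(Mul(I, Pow(15, Rational(1, 2))), -1))) = Mul(-5, Mul(Rational(45, 29), Mul(Rational(-1, 15), I, Pow(15, Rational(1, 2))))) = Mul(-5, Mul(Rational(-3, 29), I, Pow(15, Rational(1, 2)))) = Mul(Rational(15, 29), I, Pow(15, Rational(1, 2))) ≈ Mul(2.0033, I))
d = Rational(39, 25) (d = Mul(-117, Rational(-1, 75)) = Rational(39, 25) ≈ 1.5600)
Z = Rational(-39, 100) (Z = Mul(Rational(-1, 4), Rational(39, 25)) = Rational(-39, 100) ≈ -0.39000)
Mul(E, Add(Z, V)) = Mul(Mul(Rational(15, 29), I, Pow(15, Rational(1, 2))), Add(Rational(-39, 100), 47)) = Mul(Mul(Rational(15, 29), I, Pow(15, Rational(1, 2))), Rational(4661, 100)) = Mul(Rational(13983, 580), I, Pow(15, Rational(1, 2)))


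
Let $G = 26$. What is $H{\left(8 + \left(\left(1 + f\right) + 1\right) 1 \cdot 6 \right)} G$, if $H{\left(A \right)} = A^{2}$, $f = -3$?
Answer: $104$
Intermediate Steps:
$H{\left(8 + \left(\left(1 + f\right) + 1\right) 1 \cdot 6 \right)} G = \left(8 + \left(\left(1 - 3\right) + 1\right) 1 \cdot 6\right)^{2} \cdot 26 = \left(8 + \left(-2 + 1\right) 1 \cdot 6\right)^{2} \cdot 26 = \left(8 + \left(-1\right) 1 \cdot 6\right)^{2} \cdot 26 = \left(8 - 6\right)^{2} \cdot 26 = 2^{2} \cdot 26 = 4 \cdot 26 = 104$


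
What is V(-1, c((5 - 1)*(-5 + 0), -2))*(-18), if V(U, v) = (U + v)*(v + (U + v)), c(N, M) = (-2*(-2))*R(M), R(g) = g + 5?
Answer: -4554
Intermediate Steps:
R(g) = 5 + g
c(N, M) = 20 + 4*M (c(N, M) = (-2*(-2))*(5 + M) = 4*(5 + M) = 20 + 4*M)
V(U, v) = (U + v)*(U + 2*v)
V(-1, c((5 - 1)*(-5 + 0), -2))*(-18) = ((-1)² + 2*(20 + 4*(-2))² + 3*(-1)*(20 + 4*(-2)))*(-18) = (1 + 2*(20 - 8)² + 3*(-1)*(20 - 8))*(-18) = (1 + 2*12² + 3*(-1)*12)*(-18) = (1 + 2*144 - 36)*(-18) = (1 + 288 - 36)*(-18) = 253*(-18) = -4554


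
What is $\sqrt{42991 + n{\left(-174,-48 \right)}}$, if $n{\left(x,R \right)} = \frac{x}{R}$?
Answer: $\frac{\sqrt{687914}}{4} \approx 207.35$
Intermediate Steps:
$\sqrt{42991 + n{\left(-174,-48 \right)}} = \sqrt{42991 - \frac{174}{-48}} = \sqrt{42991 - - \frac{29}{8}} = \sqrt{42991 + \frac{29}{8}} = \sqrt{\frac{343957}{8}} = \frac{\sqrt{687914}}{4}$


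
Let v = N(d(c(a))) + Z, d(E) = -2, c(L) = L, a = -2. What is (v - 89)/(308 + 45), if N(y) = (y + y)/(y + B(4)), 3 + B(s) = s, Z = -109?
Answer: -194/353 ≈ -0.54957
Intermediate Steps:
B(s) = -3 + s
N(y) = 2*y/(1 + y) (N(y) = (y + y)/(y + (-3 + 4)) = (2*y)/(y + 1) = (2*y)/(1 + y) = 2*y/(1 + y))
v = -105 (v = 2*(-2)/(1 - 2) - 109 = 2*(-2)/(-1) - 109 = 2*(-2)*(-1) - 109 = 4 - 109 = -105)
(v - 89)/(308 + 45) = (-105 - 89)/(308 + 45) = -194/353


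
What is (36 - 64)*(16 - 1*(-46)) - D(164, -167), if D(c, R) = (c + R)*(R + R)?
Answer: -2738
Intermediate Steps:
D(c, R) = 2*R*(R + c) (D(c, R) = (R + c)*(2*R) = 2*R*(R + c))
(36 - 64)*(16 - 1*(-46)) - D(164, -167) = (36 - 64)*(16 - 1*(-46)) - 2*(-167)*(-167 + 164) = -28*(16 + 46) - 2*(-167)*(-3) = -28*62 - 1*1002 = -1736 - 1002 = -2738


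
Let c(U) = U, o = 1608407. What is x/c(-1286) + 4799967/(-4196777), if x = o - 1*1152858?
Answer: -1918010323135/5397055222 ≈ -355.38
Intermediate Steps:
x = 455549 (x = 1608407 - 1*1152858 = 1608407 - 1152858 = 455549)
x/c(-1286) + 4799967/(-4196777) = 455549/(-1286) + 4799967/(-4196777) = 455549*(-1/1286) + 4799967*(-1/4196777) = -455549/1286 - 4799967/4196777 = -1918010323135/5397055222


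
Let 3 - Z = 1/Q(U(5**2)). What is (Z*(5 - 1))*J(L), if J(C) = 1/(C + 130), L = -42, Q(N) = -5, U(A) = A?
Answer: 8/55 ≈ 0.14545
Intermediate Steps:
Z = 16/5 (Z = 3 - 1/(-5) = 3 - 1*(-1/5) = 3 + 1/5 = 16/5 ≈ 3.2000)
J(C) = 1/(130 + C)
(Z*(5 - 1))*J(L) = (16*(5 - 1)/5)/(130 - 42) = ((16/5)*4)/88 = (64/5)*(1/88) = 8/55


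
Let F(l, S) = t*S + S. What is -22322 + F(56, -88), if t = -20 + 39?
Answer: -24082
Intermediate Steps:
t = 19
F(l, S) = 20*S (F(l, S) = 19*S + S = 20*S)
-22322 + F(56, -88) = -22322 + 20*(-88) = -22322 - 1760 = -24082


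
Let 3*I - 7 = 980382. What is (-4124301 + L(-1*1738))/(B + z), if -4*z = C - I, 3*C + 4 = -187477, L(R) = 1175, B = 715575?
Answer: -8246252/1625795 ≈ -5.0721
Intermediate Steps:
I = 980389/3 (I = 7/3 + (⅓)*980382 = 7/3 + 326794 = 980389/3 ≈ 3.2680e+5)
C = -187481/3 (C = -4/3 + (⅓)*(-187477) = -4/3 - 187477/3 = -187481/3 ≈ -62494.)
z = 194645/2 (z = -(-187481/3 - 1*980389/3)/4 = -(-187481/3 - 980389/3)/4 = -¼*(-389290) = 194645/2 ≈ 97323.)
(-4124301 + L(-1*1738))/(B + z) = (-4124301 + 1175)/(715575 + 194645/2) = -4123126/1625795/2 = -4123126*2/1625795 = -8246252/1625795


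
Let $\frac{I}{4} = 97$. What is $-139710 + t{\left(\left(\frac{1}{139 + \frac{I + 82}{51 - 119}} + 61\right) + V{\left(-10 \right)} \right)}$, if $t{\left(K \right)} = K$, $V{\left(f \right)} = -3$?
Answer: $- \frac{627177098}{4491} \approx -1.3965 \cdot 10^{5}$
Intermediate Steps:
$I = 388$ ($I = 4 \cdot 97 = 388$)
$-139710 + t{\left(\left(\frac{1}{139 + \frac{I + 82}{51 - 119}} + 61\right) + V{\left(-10 \right)} \right)} = -139710 + \left(\left(\frac{1}{139 + \frac{388 + 82}{51 - 119}} + 61\right) - 3\right) = -139710 + \left(\left(\frac{1}{139 + \frac{470}{-68}} + 61\right) - 3\right) = -139710 + \left(\left(\frac{1}{139 + 470 \left(- \frac{1}{68}\right)} + 61\right) - 3\right) = -139710 + \left(\left(\frac{1}{139 - \frac{235}{34}} + 61\right) - 3\right) = -139710 + \left(\left(\frac{1}{\frac{4491}{34}} + 61\right) - 3\right) = -139710 + \left(\left(\frac{34}{4491} + 61\right) - 3\right) = -139710 + \left(\frac{273985}{4491} - 3\right) = -139710 + \frac{260512}{4491} = - \frac{627177098}{4491}$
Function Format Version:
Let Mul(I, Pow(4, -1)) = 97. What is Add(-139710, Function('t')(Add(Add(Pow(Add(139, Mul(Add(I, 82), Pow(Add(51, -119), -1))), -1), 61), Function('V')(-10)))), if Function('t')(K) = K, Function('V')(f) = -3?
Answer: Rational(-627177098, 4491) ≈ -1.3965e+5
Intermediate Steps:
I = 388 (I = Mul(4, 97) = 388)
Add(-139710, Function('t')(Add(Add(Pow(Add(139, Mul(Add(I, 82), Pow(Add(51, -119), -1))), -1), 61), Function('V')(-10)))) = Add(-139710, Add(Add(Pow(Add(139, Mul(Add(388, 82), Pow(Add(51, -119), -1))), -1), 61), -3)) = Add(-139710, Add(Add(Pow(Add(139, Mul(470, Pow(-68, -1))), -1), 61), -3)) = Add(-139710, Add(Add(Pow(Add(139, Mul(470, Rational(-1, 68))), -1), 61), -3)) = Add(-139710, Add(Add(Pow(Add(139, Rational(-235, 34)), -1), 61), -3)) = Add(-139710, Add(Add(Pow(Rational(4491, 34), -1), 61), -3)) = Add(-139710, Add(Add(Rational(34, 4491), 61), -3)) = Add(-139710, Add(Rational(273985, 4491), -3)) = Add(-139710, Rational(260512, 4491)) = Rational(-627177098, 4491)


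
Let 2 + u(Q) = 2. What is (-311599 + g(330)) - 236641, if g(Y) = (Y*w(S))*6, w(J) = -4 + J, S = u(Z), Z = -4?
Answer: -556160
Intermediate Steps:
u(Q) = 0 (u(Q) = -2 + 2 = 0)
S = 0
g(Y) = -24*Y (g(Y) = (Y*(-4 + 0))*6 = (Y*(-4))*6 = -4*Y*6 = -24*Y)
(-311599 + g(330)) - 236641 = (-311599 - 24*330) - 236641 = (-311599 - 7920) - 236641 = -319519 - 236641 = -556160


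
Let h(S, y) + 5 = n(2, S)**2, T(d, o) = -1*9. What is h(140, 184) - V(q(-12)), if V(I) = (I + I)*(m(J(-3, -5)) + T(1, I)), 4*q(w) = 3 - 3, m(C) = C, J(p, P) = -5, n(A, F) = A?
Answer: -1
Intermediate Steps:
T(d, o) = -9
h(S, y) = -1 (h(S, y) = -5 + 2**2 = -5 + 4 = -1)
q(w) = 0 (q(w) = (3 - 3)/4 = (1/4)*0 = 0)
V(I) = -28*I (V(I) = (I + I)*(-5 - 9) = (2*I)*(-14) = -28*I)
h(140, 184) - V(q(-12)) = -1 - (-28)*0 = -1 - 1*0 = -1 + 0 = -1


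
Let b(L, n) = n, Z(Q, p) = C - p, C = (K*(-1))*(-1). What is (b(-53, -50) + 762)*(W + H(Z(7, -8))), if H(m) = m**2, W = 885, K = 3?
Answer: 716272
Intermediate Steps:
C = 3 (C = (3*(-1))*(-1) = -3*(-1) = 3)
Z(Q, p) = 3 - p
(b(-53, -50) + 762)*(W + H(Z(7, -8))) = (-50 + 762)*(885 + (3 - 1*(-8))**2) = 712*(885 + (3 + 8)**2) = 712*(885 + 11**2) = 712*(885 + 121) = 712*1006 = 716272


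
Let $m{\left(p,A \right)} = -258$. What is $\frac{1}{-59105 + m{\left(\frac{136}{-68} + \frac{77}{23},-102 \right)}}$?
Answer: $- \frac{1}{59363} \approx -1.6846 \cdot 10^{-5}$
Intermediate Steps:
$\frac{1}{-59105 + m{\left(\frac{136}{-68} + \frac{77}{23},-102 \right)}} = \frac{1}{-59105 - 258} = \frac{1}{-59363} = - \frac{1}{59363}$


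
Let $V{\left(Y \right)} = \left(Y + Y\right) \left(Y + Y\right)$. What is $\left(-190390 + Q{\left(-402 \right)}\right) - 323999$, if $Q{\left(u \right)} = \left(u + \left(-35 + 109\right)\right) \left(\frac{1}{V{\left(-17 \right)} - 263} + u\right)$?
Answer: $- \frac{341602297}{893} \approx -3.8253 \cdot 10^{5}$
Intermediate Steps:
$V{\left(Y \right)} = 4 Y^{2}$ ($V{\left(Y \right)} = 2 Y 2 Y = 4 Y^{2}$)
$Q{\left(u \right)} = \left(74 + u\right) \left(\frac{1}{893} + u\right)$ ($Q{\left(u \right)} = \left(u + \left(-35 + 109\right)\right) \left(\frac{1}{4 \left(-17\right)^{2} - 263} + u\right) = \left(u + 74\right) \left(\frac{1}{4 \cdot 289 - 263} + u\right) = \left(74 + u\right) \left(\frac{1}{1156 - 263} + u\right) = \left(74 + u\right) \left(\frac{1}{893} + u\right)$)
$\left(-190390 + Q{\left(-402 \right)}\right) - 323999 = \left(-190390 + \left(\frac{74}{893} + \left(-402\right)^{2} + \frac{66083}{893} \left(-402\right)\right)\right) - 323999 = \left(-190390 + \left(\frac{74}{893} + 161604 - \frac{26565366}{893}\right)\right) - 323999 = \left(-190390 + \frac{117747080}{893}\right) - 323999 = - \frac{52271190}{893} - 323999 = - \frac{341602297}{893}$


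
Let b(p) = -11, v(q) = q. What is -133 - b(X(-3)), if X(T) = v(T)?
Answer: -122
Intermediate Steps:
X(T) = T
-133 - b(X(-3)) = -133 - 1*(-11) = -133 + 11 = -122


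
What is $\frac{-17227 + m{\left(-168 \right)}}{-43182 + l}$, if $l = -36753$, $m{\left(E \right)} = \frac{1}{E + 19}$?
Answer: $\frac{855608}{3970105} \approx 0.21551$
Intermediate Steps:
$m{\left(E \right)} = \frac{1}{19 + E}$
$\frac{-17227 + m{\left(-168 \right)}}{-43182 + l} = \frac{-17227 + \frac{1}{19 - 168}}{-43182 - 36753} = \frac{-17227 + \frac{1}{-149}}{-79935} = \left(-17227 - \frac{1}{149}\right) \left(- \frac{1}{79935}\right) = \left(- \frac{2566824}{149}\right) \left(- \frac{1}{79935}\right) = \frac{855608}{3970105}$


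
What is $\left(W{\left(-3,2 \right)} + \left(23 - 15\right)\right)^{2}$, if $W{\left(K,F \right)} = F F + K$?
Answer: $81$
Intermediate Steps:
$W{\left(K,F \right)} = K + F^{2}$ ($W{\left(K,F \right)} = F^{2} + K = K + F^{2}$)
$\left(W{\left(-3,2 \right)} + \left(23 - 15\right)\right)^{2} = \left(\left(-3 + 2^{2}\right) + \left(23 - 15\right)\right)^{2} = \left(\left(-3 + 4\right) + 8\right)^{2} = \left(1 + 8\right)^{2} = 9^{2} = 81$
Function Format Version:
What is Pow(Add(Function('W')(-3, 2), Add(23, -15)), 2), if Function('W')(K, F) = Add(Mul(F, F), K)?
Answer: 81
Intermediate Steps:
Function('W')(K, F) = Add(K, Pow(F, 2)) (Function('W')(K, F) = Add(Pow(F, 2), K) = Add(K, Pow(F, 2)))
Pow(Add(Function('W')(-3, 2), Add(23, -15)), 2) = Pow(Add(Add(-3, Pow(2, 2)), Add(23, -15)), 2) = Pow(Add(Add(-3, 4), 8), 2) = Pow(Add(1, 8), 2) = Pow(9, 2) = 81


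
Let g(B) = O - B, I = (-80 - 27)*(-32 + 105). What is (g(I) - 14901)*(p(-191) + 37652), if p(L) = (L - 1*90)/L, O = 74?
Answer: -50457760008/191 ≈ -2.6418e+8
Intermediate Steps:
p(L) = (-90 + L)/L (p(L) = (L - 90)/L = (-90 + L)/L)
I = -7811 (I = -107*73 = -7811)
g(B) = 74 - B
(g(I) - 14901)*(p(-191) + 37652) = ((74 - 1*(-7811)) - 14901)*((-90 - 191)/(-191) + 37652) = ((74 + 7811) - 14901)*(-1/191*(-281) + 37652) = (7885 - 14901)*(281/191 + 37652) = -7016*7191813/191 = -50457760008/191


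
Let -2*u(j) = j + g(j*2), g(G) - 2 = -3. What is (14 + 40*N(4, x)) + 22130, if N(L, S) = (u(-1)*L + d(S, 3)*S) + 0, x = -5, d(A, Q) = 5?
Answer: 21304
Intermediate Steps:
g(G) = -1 (g(G) = 2 - 3 = -1)
u(j) = ½ - j/2 (u(j) = -(j - 1)/2 = -(-1 + j)/2 = ½ - j/2)
N(L, S) = L + 5*S (N(L, S) = ((½ - ½*(-1))*L + 5*S) + 0 = ((½ + ½)*L + 5*S) + 0 = (1*L + 5*S) + 0 = (L + 5*S) + 0 = L + 5*S)
(14 + 40*N(4, x)) + 22130 = (14 + 40*(4 + 5*(-5))) + 22130 = (14 + 40*(4 - 25)) + 22130 = (14 + 40*(-21)) + 22130 = (14 - 840) + 22130 = -826 + 22130 = 21304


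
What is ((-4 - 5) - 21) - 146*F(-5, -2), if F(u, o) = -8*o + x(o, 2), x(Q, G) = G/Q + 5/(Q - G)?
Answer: -4075/2 ≈ -2037.5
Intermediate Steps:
x(Q, G) = 5/(Q - G) + G/Q
F(u, o) = -8*o + (4 - 7*o)/(o*(2 - o)) (F(u, o) = -8*o + (2**2 - 5*o - 1*2*o)/(o*(2 - o)) = -8*o + (4 - 5*o - 2*o)/(o*(2 - o)) = -8*o + (4 - 7*o)/(o*(2 - o)))
((-4 - 5) - 21) - 146*F(-5, -2) = ((-4 - 5) - 21) - 146*(-4 + 7*(-2) + 8*(-2)**2*(2 - 1*(-2)))/((-2)*(-2 - 2)) = (-9 - 21) - (-73)*(-4 - 14 + 8*4*(2 + 2))/(-4) = -30 - (-73)*(-1)*(-4 - 14 + 8*4*4)/4 = -30 - (-73)*(-1)*(-4 - 14 + 128)/4 = -30 - (-73)*(-1)*110/4 = -30 - 146*55/4 = -30 - 4015/2 = -4075/2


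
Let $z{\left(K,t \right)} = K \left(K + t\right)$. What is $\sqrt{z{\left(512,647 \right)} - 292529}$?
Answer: $3 \sqrt{33431} \approx 548.52$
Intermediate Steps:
$\sqrt{z{\left(512,647 \right)} - 292529} = \sqrt{512 \left(512 + 647\right) - 292529} = \sqrt{512 \cdot 1159 - 292529} = \sqrt{593408 - 292529} = \sqrt{300879} = 3 \sqrt{33431}$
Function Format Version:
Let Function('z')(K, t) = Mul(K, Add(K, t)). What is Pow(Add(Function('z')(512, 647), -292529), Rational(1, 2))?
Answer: Mul(3, Pow(33431, Rational(1, 2))) ≈ 548.52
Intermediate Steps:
Pow(Add(Function('z')(512, 647), -292529), Rational(1, 2)) = Pow(Add(Mul(512, Add(512, 647)), -292529), Rational(1, 2)) = Pow(Add(Mul(512, 1159), -292529), Rational(1, 2)) = Pow(Add(593408, -292529), Rational(1, 2)) = Pow(300879, Rational(1, 2)) = Mul(3, Pow(33431, Rational(1, 2)))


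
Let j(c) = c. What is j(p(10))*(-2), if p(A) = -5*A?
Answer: 100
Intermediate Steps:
j(p(10))*(-2) = -5*10*(-2) = -50*(-2) = 100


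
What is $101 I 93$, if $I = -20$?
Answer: $-187860$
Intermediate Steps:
$101 I 93 = 101 \left(-20\right) 93 = \left(-2020\right) 93 = -187860$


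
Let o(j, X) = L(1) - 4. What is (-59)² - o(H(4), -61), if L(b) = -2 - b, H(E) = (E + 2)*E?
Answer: 3488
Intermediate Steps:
H(E) = E*(2 + E) (H(E) = (2 + E)*E = E*(2 + E))
o(j, X) = -7 (o(j, X) = (-2 - 1*1) - 4 = (-2 - 1) - 4 = -3 - 4 = -7)
(-59)² - o(H(4), -61) = (-59)² - 1*(-7) = 3481 + 7 = 3488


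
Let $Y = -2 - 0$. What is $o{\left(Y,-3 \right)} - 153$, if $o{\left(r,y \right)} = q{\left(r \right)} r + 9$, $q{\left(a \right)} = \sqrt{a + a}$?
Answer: $-144 - 4 i \approx -144.0 - 4.0 i$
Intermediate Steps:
$q{\left(a \right)} = \sqrt{2} \sqrt{a}$ ($q{\left(a \right)} = \sqrt{2 a} = \sqrt{2} \sqrt{a}$)
$Y = -2$ ($Y = -2 + 0 = -2$)
$o{\left(r,y \right)} = 9 + \sqrt{2} r^{\frac{3}{2}}$ ($o{\left(r,y \right)} = \sqrt{2} \sqrt{r} r + 9 = \sqrt{2} r^{\frac{3}{2}} + 9 = 9 + \sqrt{2} r^{\frac{3}{2}}$)
$o{\left(Y,-3 \right)} - 153 = \left(9 + \sqrt{2} \left(-2\right)^{\frac{3}{2}}\right) - 153 = \left(9 + \sqrt{2} \left(- 2 i \sqrt{2}\right)\right) - 153 = \left(9 - 4 i\right) - 153 = -144 - 4 i$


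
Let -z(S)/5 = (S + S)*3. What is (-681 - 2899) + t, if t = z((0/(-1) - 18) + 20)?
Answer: -3640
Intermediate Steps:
z(S) = -30*S (z(S) = -5*(S + S)*3 = -5*2*S*3 = -30*S)
t = -60 (t = -30*((0/(-1) - 18) + 20) = -30*((0*(-1) - 18) + 20) = -30*((0 - 18) + 20) = -30*(-18 + 20) = -30*2 = -60)
(-681 - 2899) + t = (-681 - 2899) - 60 = -3580 - 60 = -3640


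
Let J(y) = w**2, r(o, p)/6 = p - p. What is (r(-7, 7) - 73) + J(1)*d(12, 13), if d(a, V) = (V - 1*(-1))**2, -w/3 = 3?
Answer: 15803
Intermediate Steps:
r(o, p) = 0 (r(o, p) = 6*(p - p) = 6*0 = 0)
w = -9 (w = -3*3 = -9)
J(y) = 81 (J(y) = (-9)**2 = 81)
d(a, V) = (1 + V)**2 (d(a, V) = (V + 1)**2 = (1 + V)**2)
(r(-7, 7) - 73) + J(1)*d(12, 13) = (0 - 73) + 81*(1 + 13)**2 = -73 + 81*14**2 = -73 + 81*196 = -73 + 15876 = 15803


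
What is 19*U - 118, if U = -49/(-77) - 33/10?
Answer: -18547/110 ≈ -168.61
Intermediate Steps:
U = -293/110 (U = -49*(-1/77) - 33*1/10 = 7/11 - 33/10 = -293/110 ≈ -2.6636)
19*U - 118 = 19*(-293/110) - 118 = -5567/110 - 118 = -18547/110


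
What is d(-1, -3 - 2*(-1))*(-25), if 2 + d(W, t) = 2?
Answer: 0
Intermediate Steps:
d(W, t) = 0 (d(W, t) = -2 + 2 = 0)
d(-1, -3 - 2*(-1))*(-25) = 0*(-25) = 0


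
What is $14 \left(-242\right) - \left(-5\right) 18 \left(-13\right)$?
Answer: $-4558$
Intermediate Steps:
$14 \left(-242\right) - \left(-5\right) 18 \left(-13\right) = -3388 - \left(-90\right) \left(-13\right) = -3388 - 1170 = -4558$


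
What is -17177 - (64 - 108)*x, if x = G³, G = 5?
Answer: -11677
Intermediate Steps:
x = 125 (x = 5³ = 125)
-17177 - (64 - 108)*x = -17177 - (64 - 108)*125 = -17177 - (-44)*125 = -17177 - 1*(-5500) = -17177 + 5500 = -11677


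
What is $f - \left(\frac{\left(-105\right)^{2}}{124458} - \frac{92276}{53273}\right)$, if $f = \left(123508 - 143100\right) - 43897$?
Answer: $- \frac{140312370248681}{2210083678} \approx -63487.0$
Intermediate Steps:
$f = -63489$ ($f = -19592 - 43897 = -63489$)
$f - \left(\frac{\left(-105\right)^{2}}{124458} - \frac{92276}{53273}\right) = -63489 - \left(\frac{\left(-105\right)^{2}}{124458} - \frac{92276}{53273}\right) = -63489 - \left(11025 \cdot \frac{1}{124458} - \frac{92276}{53273}\right) = -63489 - \left(\frac{3675}{41486} - \frac{92276}{53273}\right) = -63489 - - \frac{3632383861}{2210083678} = -63489 + \frac{3632383861}{2210083678} = - \frac{140312370248681}{2210083678}$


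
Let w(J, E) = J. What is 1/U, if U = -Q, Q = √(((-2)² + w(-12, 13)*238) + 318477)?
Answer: -√505/12625 ≈ -0.0017800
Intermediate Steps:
Q = 25*√505 (Q = √(((-2)² - 12*238) + 318477) = √((4 - 2856) + 318477) = √(-2852 + 318477) = √315625 = 25*√505 ≈ 561.80)
U = -25*√505 ≈ -561.80
1/U = 1/(-25*√505) = -√505/12625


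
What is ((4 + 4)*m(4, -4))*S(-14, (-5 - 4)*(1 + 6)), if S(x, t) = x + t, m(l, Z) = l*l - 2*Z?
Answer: -14784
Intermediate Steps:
m(l, Z) = l² - 2*Z
S(x, t) = t + x
((4 + 4)*m(4, -4))*S(-14, (-5 - 4)*(1 + 6)) = ((4 + 4)*(4² - 2*(-4)))*((-5 - 4)*(1 + 6) - 14) = (8*(16 + 8))*(-9*7 - 14) = (8*24)*(-63 - 14) = 192*(-77) = -14784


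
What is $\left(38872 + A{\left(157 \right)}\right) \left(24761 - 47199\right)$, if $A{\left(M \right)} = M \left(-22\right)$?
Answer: $-794709084$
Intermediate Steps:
$A{\left(M \right)} = - 22 M$
$\left(38872 + A{\left(157 \right)}\right) \left(24761 - 47199\right) = \left(38872 - 3454\right) \left(24761 - 47199\right) = \left(38872 - 3454\right) \left(-22438\right) = 35418 \left(-22438\right) = -794709084$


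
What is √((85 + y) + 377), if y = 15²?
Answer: √687 ≈ 26.211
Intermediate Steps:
y = 225
√((85 + y) + 377) = √((85 + 225) + 377) = √(310 + 377) = √687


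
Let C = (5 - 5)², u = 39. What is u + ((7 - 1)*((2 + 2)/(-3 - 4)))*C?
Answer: 39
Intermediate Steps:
C = 0 (C = 0² = 0)
u + ((7 - 1)*((2 + 2)/(-3 - 4)))*C = 39 + ((7 - 1)*((2 + 2)/(-3 - 4)))*0 = 39 + (6*(4/(-7)))*0 = 39 + (6*(4*(-⅐)))*0 = 39 + (6*(-4/7))*0 = 39 - 24/7*0 = 39 + 0 = 39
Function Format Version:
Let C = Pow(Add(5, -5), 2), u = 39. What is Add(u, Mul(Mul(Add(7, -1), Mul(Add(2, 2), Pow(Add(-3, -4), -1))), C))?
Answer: 39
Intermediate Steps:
C = 0 (C = Pow(0, 2) = 0)
Add(u, Mul(Mul(Add(7, -1), Mul(Add(2, 2), Pow(Add(-3, -4), -1))), C)) = Add(39, Mul(Mul(Add(7, -1), Mul(Add(2, 2), Pow(Add(-3, -4), -1))), 0)) = Add(39, Mul(Mul(6, Mul(4, Pow(-7, -1))), 0)) = Add(39, Mul(Mul(6, Mul(4, Rational(-1, 7))), 0)) = Add(39, Mul(Mul(6, Rational(-4, 7)), 0)) = Add(39, Mul(Rational(-24, 7), 0)) = Add(39, 0) = 39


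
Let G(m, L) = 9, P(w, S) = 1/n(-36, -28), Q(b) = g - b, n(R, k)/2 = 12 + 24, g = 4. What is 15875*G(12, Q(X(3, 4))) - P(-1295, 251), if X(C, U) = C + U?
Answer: 10286999/72 ≈ 1.4288e+5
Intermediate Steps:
n(R, k) = 72 (n(R, k) = 2*(12 + 24) = 2*36 = 72)
Q(b) = 4 - b
P(w, S) = 1/72
15875*G(12, Q(X(3, 4))) - P(-1295, 251) = 15875*9 - 1*1/72 = 142875 - 1/72 = 10286999/72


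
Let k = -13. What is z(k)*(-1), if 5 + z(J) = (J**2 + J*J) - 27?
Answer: -306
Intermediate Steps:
z(J) = -32 + 2*J**2 (z(J) = -5 + ((J**2 + J*J) - 27) = -5 + ((J**2 + J**2) - 27) = -5 + (2*J**2 - 27) = -5 + (-27 + 2*J**2) = -32 + 2*J**2)
z(k)*(-1) = (-32 + 2*(-13)**2)*(-1) = (-32 + 2*169)*(-1) = (-32 + 338)*(-1) = 306*(-1) = -306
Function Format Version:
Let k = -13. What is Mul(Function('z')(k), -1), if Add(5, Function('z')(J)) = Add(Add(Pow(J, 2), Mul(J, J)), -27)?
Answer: -306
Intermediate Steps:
Function('z')(J) = Add(-32, Mul(2, Pow(J, 2))) (Function('z')(J) = Add(-5, Add(Add(Pow(J, 2), Mul(J, J)), -27)) = Add(-5, Add(Add(Pow(J, 2), Pow(J, 2)), -27)) = Add(-5, Add(Mul(2, Pow(J, 2)), -27)) = Add(-5, Add(-27, Mul(2, Pow(J, 2)))) = Add(-32, Mul(2, Pow(J, 2))))
Mul(Function('z')(k), -1) = Mul(Add(-32, Mul(2, Pow(-13, 2))), -1) = Mul(Add(-32, Mul(2, 169)), -1) = Mul(Add(-32, 338), -1) = Mul(306, -1) = -306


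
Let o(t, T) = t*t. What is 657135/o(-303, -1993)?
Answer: 73015/10201 ≈ 7.1576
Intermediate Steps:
o(t, T) = t**2
657135/o(-303, -1993) = 657135/((-303)**2) = 657135/91809 = 657135*(1/91809) = 73015/10201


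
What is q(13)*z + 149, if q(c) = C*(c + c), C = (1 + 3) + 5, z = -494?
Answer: -115447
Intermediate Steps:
C = 9 (C = 4 + 5 = 9)
q(c) = 18*c (q(c) = 9*(c + c) = 9*(2*c) = 18*c)
q(13)*z + 149 = (18*13)*(-494) + 149 = 234*(-494) + 149 = -115596 + 149 = -115447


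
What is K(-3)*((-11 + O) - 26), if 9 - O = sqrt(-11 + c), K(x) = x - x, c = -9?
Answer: 0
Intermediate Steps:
K(x) = 0
O = 9 - 2*I*sqrt(5) (O = 9 - sqrt(-11 - 9) = 9 - sqrt(-20) = 9 - 2*I*sqrt(5) ≈ 9.0 - 4.4721*I)
K(-3)*((-11 + O) - 26) = 0*((-11 + (9 - 2*I*sqrt(5))) - 26) = 0*((-2 - 2*I*sqrt(5)) - 26) = 0*(-28 - 2*I*sqrt(5)) = 0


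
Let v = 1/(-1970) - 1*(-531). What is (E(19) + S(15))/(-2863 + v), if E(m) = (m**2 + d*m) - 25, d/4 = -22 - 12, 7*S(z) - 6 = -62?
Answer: 1481440/1531347 ≈ 0.96741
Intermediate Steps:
S(z) = -8 (S(z) = 6/7 + (1/7)*(-62) = 6/7 - 62/7 = -8)
d = -136 (d = 4*(-22 - 12) = 4*(-34) = -136)
v = 1046069/1970 (v = -1/1970 + 531 = 1046069/1970 ≈ 531.00)
E(m) = -25 + m**2 - 136*m (E(m) = (m**2 - 136*m) - 25 = -25 + m**2 - 136*m)
(E(19) + S(15))/(-2863 + v) = ((-25 + 19**2 - 136*19) - 8)/(-2863 + 1046069/1970) = ((-25 + 361 - 2584) - 8)/(-4594041/1970) = (-2248 - 8)*(-1970/4594041) = -2256*(-1970/4594041) = 1481440/1531347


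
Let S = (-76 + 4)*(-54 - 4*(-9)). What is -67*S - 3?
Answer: -86835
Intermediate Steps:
S = 1296 (S = -72*(-54 + 36) = -72*(-18) = 1296)
-67*S - 3 = -67*1296 - 3 = -86832 - 3 = -86835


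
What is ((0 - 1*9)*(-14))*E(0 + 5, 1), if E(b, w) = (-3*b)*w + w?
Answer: -1764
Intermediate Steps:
E(b, w) = w - 3*b*w (E(b, w) = -3*b*w + w = w - 3*b*w)
((0 - 1*9)*(-14))*E(0 + 5, 1) = ((0 - 1*9)*(-14))*(1*(1 - 3*(0 + 5))) = ((0 - 9)*(-14))*(1*(1 - 3*5)) = (-9*(-14))*(1*(1 - 15)) = 126*(1*(-14)) = 126*(-14) = -1764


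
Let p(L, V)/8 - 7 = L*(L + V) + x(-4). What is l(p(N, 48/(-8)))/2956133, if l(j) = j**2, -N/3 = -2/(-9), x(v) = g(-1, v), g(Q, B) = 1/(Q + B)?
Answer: 16386304/5986169325 ≈ 0.0027374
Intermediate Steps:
g(Q, B) = 1/(B + Q)
x(v) = 1/(-1 + v) (x(v) = 1/(v - 1) = 1/(-1 + v))
N = -2/3 (N = -(-6)/(-9) = -(-6)*(-1)/9 = -3*2/9 = -2/3 ≈ -0.66667)
p(L, V) = 272/5 + 8*L*(L + V) (p(L, V) = 56 + 8*(L*(L + V) + 1/(-1 - 4)) = 56 + 8*(L*(L + V) + 1/(-5)) = 56 + 8*(L*(L + V) - 1/5) = 56 + 8*(-1/5 + L*(L + V)) = 56 + (-8/5 + 8*L*(L + V)) = 272/5 + 8*L*(L + V))
l(p(N, 48/(-8)))/2956133 = (272/5 + 8*(-2/3)**2 + 8*(-2/3)*(48/(-8)))**2/2956133 = (272/5 + 8*(4/9) + 8*(-2/3)*(48*(-1/8)))**2*(1/2956133) = (272/5 + 32/9 + 8*(-2/3)*(-6))**2*(1/2956133) = (272/5 + 32/9 + 32)**2*(1/2956133) = (4048/45)**2*(1/2956133) = (16386304/2025)*(1/2956133) = 16386304/5986169325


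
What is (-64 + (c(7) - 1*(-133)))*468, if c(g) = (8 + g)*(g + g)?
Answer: 130572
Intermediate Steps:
c(g) = 2*g*(8 + g) (c(g) = (8 + g)*(2*g) = 2*g*(8 + g))
(-64 + (c(7) - 1*(-133)))*468 = (-64 + (2*7*(8 + 7) - 1*(-133)))*468 = (-64 + (2*7*15 + 133))*468 = (-64 + (210 + 133))*468 = (-64 + 343)*468 = 279*468 = 130572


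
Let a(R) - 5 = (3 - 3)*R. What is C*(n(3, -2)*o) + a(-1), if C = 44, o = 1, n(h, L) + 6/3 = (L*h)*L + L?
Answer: 357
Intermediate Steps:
n(h, L) = -2 + L + h*L² (n(h, L) = -2 + ((L*h)*L + L) = -2 + (h*L² + L) = -2 + (L + h*L²) = -2 + L + h*L²)
a(R) = 5 (a(R) = 5 + (3 - 3)*R = 5 + 0*R = 5 + 0 = 5)
C*(n(3, -2)*o) + a(-1) = 44*((-2 - 2 + 3*(-2)²)*1) + 5 = 44*((-2 - 2 + 3*4)*1) + 5 = 44*((-2 - 2 + 12)*1) + 5 = 44*(8*1) + 5 = 44*8 + 5 = 352 + 5 = 357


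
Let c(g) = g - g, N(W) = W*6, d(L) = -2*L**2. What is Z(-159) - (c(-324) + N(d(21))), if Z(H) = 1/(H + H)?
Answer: 1682855/318 ≈ 5292.0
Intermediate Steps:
N(W) = 6*W
c(g) = 0
Z(H) = 1/(2*H)
Z(-159) - (c(-324) + N(d(21))) = (1/2)/(-159) - (0 + 6*(-2*21**2)) = (1/2)*(-1/159) - (0 + 6*(-2*441)) = -1/318 - (0 + 6*(-882)) = -1/318 - (0 - 5292) = -1/318 - 1*(-5292) = -1/318 + 5292 = 1682855/318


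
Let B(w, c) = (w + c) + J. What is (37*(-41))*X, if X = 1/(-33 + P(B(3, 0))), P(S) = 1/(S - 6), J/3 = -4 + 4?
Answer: 4551/100 ≈ 45.510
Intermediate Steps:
J = 0 (J = 3*(-4 + 4) = 3*0 = 0)
B(w, c) = c + w (B(w, c) = (w + c) + 0 = (c + w) + 0 = c + w)
P(S) = 1/(-6 + S)
X = -3/100 (X = 1/(-33 + 1/(-6 + (0 + 3))) = 1/(-33 + 1/(-6 + 3)) = 1/(-33 + 1/(-3)) = 1/(-33 - ⅓) = 1/(-100/3) = -3/100 ≈ -0.030000)
(37*(-41))*X = (37*(-41))*(-3/100) = -1517*(-3/100) = 4551/100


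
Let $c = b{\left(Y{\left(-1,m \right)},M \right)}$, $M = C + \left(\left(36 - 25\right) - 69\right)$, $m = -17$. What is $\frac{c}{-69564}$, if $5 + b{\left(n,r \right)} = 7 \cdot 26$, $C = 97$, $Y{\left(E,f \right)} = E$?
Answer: $- \frac{59}{23188} \approx -0.0025444$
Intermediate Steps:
$M = 39$ ($M = 97 + \left(\left(36 - 25\right) - 69\right) = 97 + \left(11 - 69\right) = 97 - 58 = 39$)
$b{\left(n,r \right)} = 177$ ($b{\left(n,r \right)} = -5 + 7 \cdot 26 = -5 + 182 = 177$)
$c = 177$
$\frac{c}{-69564} = \frac{177}{-69564} = 177 \left(- \frac{1}{69564}\right) = - \frac{59}{23188}$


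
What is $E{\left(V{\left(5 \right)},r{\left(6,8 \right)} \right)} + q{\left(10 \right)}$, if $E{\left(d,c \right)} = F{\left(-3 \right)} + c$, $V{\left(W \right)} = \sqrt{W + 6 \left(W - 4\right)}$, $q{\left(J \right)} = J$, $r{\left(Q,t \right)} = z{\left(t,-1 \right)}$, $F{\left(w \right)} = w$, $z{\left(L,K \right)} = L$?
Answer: $15$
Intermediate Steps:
$r{\left(Q,t \right)} = t$
$V{\left(W \right)} = \sqrt{-24 + 7 W}$ ($V{\left(W \right)} = \sqrt{W + 6 \left(-4 + W\right)} = \sqrt{W + \left(-24 + 6 W\right)} = \sqrt{-24 + 7 W}$)
$E{\left(d,c \right)} = -3 + c$
$E{\left(V{\left(5 \right)},r{\left(6,8 \right)} \right)} + q{\left(10 \right)} = \left(-3 + 8\right) + 10 = 5 + 10 = 15$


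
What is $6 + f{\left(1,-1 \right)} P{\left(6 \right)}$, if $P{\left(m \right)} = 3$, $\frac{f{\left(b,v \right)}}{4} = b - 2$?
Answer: $-6$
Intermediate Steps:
$f{\left(b,v \right)} = -8 + 4 b$ ($f{\left(b,v \right)} = 4 \left(b - 2\right) = 4 \left(-2 + b\right) = -8 + 4 b$)
$6 + f{\left(1,-1 \right)} P{\left(6 \right)} = 6 + \left(-8 + 4 \cdot 1\right) 3 = 6 + \left(-8 + 4\right) 3 = 6 - 12 = -6$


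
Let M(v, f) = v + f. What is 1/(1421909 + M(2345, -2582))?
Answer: 1/1421672 ≈ 7.0340e-7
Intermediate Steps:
M(v, f) = f + v
1/(1421909 + M(2345, -2582)) = 1/(1421909 + (-2582 + 2345)) = 1/(1421909 - 237) = 1/1421672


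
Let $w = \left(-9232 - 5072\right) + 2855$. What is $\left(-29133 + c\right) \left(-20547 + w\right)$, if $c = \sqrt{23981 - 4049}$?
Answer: $932139468 - 63992 \sqrt{4983} \approx 9.2762 \cdot 10^{8}$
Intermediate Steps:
$w = -11449$ ($w = -14304 + 2855 = -11449$)
$c = 2 \sqrt{4983}$ ($c = \sqrt{19932} = 2 \sqrt{4983} \approx 141.18$)
$\left(-29133 + c\right) \left(-20547 + w\right) = \left(-29133 + 2 \sqrt{4983}\right) \left(-20547 - 11449\right) = \left(-29133 + 2 \sqrt{4983}\right) \left(-31996\right) = 932139468 - 63992 \sqrt{4983}$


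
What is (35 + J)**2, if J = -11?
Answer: 576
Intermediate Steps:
(35 + J)**2 = (35 - 11)**2 = 24**2 = 576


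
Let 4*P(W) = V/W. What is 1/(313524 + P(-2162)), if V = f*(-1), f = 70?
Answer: 4324/1355677811 ≈ 3.1895e-6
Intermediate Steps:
V = -70 (V = 70*(-1) = -70)
P(W) = -35/(2*W) (P(W) = (-70/W)/4 = -35/(2*W))
1/(313524 + P(-2162)) = 1/(313524 - 35/2/(-2162)) = 1/(313524 - 35/2*(-1/2162)) = 1/(313524 + 35/4324) = 1/(1355677811/4324) = 4324/1355677811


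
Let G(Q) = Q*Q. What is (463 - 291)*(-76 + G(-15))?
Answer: 25628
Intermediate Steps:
G(Q) = Q²
(463 - 291)*(-76 + G(-15)) = (463 - 291)*(-76 + (-15)²) = 172*(-76 + 225) = 172*149 = 25628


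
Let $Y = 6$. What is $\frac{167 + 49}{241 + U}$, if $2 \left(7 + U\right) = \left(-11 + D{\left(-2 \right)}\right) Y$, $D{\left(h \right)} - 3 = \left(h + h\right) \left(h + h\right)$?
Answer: $\frac{36}{43} \approx 0.83721$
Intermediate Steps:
$D{\left(h \right)} = 3 + 4 h^{2}$ ($D{\left(h \right)} = 3 + \left(h + h\right) \left(h + h\right) = 3 + 2 h 2 h = 3 + 4 h^{2}$)
$U = 17$ ($U = -7 + \frac{\left(-11 + \left(3 + 4 \left(-2\right)^{2}\right)\right) 6}{2} = -7 + \frac{\left(-11 + \left(3 + 4 \cdot 4\right)\right) 6}{2} = -7 + \frac{\left(-11 + \left(3 + 16\right)\right) 6}{2} = -7 + \frac{\left(-11 + 19\right) 6}{2} = -7 + \frac{8 \cdot 6}{2} = -7 + \frac{1}{2} \cdot 48 = -7 + 24 = 17$)
$\frac{167 + 49}{241 + U} = \frac{167 + 49}{241 + 17} = \frac{216}{258} = 216 \cdot \frac{1}{258} = \frac{36}{43}$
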